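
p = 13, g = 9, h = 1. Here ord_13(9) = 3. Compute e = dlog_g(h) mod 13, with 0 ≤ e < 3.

0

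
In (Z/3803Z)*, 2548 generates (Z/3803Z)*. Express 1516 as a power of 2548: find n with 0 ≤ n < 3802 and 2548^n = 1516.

3306

Baby-step giant-step with m = ceil(sqrt(3802)) = 62.
Baby table (2548^j mod 3803 for j=0..61):
  0:1  1:2548  2:583  3:2314  4:1422  5:2800  6:3775  7:913
  8:2691  9:3662  10:2017  11:1463  12:784  13:1057  14:712  15:145
  16:569  17:869  18:866  19:828  20:2882  21:3546  22:3083  23:2289
  24:2373  25:3437  26:2970  27:3393  28:1145  29:559  30:2010  31:2642
  32:506  33:71  34:2167  35:3363  36:765  37:2084  38:1044  39:1815
  40:172  41:911  42:1398  43:2496  44:1192  45:2422  46:2790  47:1113
  48:2689  49:2369  50:851  51:638  52:1743  53:3063  54:768  55:2122
  56:2793  57:1151  58:635  59:1705  60:1314  61:1432
Giant step factor: 2548^(-62) ≡ 2815 (mod 3803).
Scan 1516·2815^i mod 3803 for i = 0, 1, …:
  i=0: 1516   i=1: 574   i=2: 3338   i=3: 3060
  i=4: 105   i=5: 2744   i=6: 467   i=7: 2570
  i=8: 1244   i=9: 3100     …   i=52: 867
  i=53: 2882
Match at i=53, j=20: n = 53·62 + 20 = 3306.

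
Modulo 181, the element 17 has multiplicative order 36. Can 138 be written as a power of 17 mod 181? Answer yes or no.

yes

138 ∈ ⟨17⟩ iff 138^36 ≡ 1 (mod 181), since |⟨17⟩| = 36.
138^36 mod 181 = 1.
Since 1 = 1, 138 lies in the subgroup.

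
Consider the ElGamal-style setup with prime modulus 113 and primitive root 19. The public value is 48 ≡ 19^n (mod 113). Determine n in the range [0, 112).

Baby-step giant-step with m = ceil(sqrt(112)) = 11.
Baby table (19^j mod 113 for j=0..10):
  0:1  1:19  2:22  3:79  4:32  5:43  6:26  7:42
  8:7  9:20  10:41
Giant step factor: 19^(-11) ≡ 47 (mod 113).
Scan 48·47^i mod 113 for i = 0, 1, …:
  i=0: 48   i=1: 109   i=2: 38   i=3: 91
  i=4: 96   i=5: 105   i=6: 76   i=7: 69
  i=8: 79
Match at i=8, j=3: n = 8·11 + 3 = 91.

91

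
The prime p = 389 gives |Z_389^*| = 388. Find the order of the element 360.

388

The order of 360 must divide p − 1 = 388 = 2^2 · 97.
Divisors: 1, 2, 4, 97, 194, 388.
Check each in increasing order: 360^1 ≡ 360;  360^2 ≡ 63;  360^4 ≡ 79;  360^97 ≡ 115;  360^194 ≡ 388;  360^388 ≡ 1.
Smallest exponent giving 1 is 388.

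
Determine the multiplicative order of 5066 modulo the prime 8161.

2720

The order of 5066 must divide p − 1 = 8160 = 2^5 · 3 · 5 · 17.
Divisors: 1, 2, 3, 4, 5, 6, 8, 10, 12, 15, 16, 17, 20, 24, 30, 32, 34, 40, 48, 51, 60, 68, 80, 85, 96, 102, 120, 136, 160, 170, 204, 240, 255, 272, 340, 408, 480, 510, 544, 680, 816, 1020, 1360, 1632, 2040, 2720, 4080, 8160.
Check each in increasing order: 5066^1 ≡ 5066;  5066^2 ≡ 6172;  5066^3 ≡ 2561;  5066^4 ≡ 6197;  5066^5 ≡ 6796;  5066^6 ≡ 5438;  5066^8 ≡ 5304;  5066^10 ≡ 2517;  5066^12 ≡ 4541;  5066^15 ≡ 76;  5066^16 ≡ 1449;  5066^17 ≡ 3895;  5066^20 ≡ 2353;  5066^24 ≡ 5995;  5066^30 ≡ 5776;  5066^32 ≡ 2224;  5066^34 ≡ 7887;  5066^40 ≡ 3451;  5066^48 ≡ 7142;  5066^51 ≡ 1861;  5066^60 ≡ 8;  5066^68 ≡ 1627;  5066^80 ≡ 2502;  5066^85 ≡ 4229;  5066^96 ≡ 1914;  5066^102 ≡ 3057;  5066^120 ≡ 64;  5066^136 ≡ 2965;  5066^160 ≡ 517;  5066^170 ≡ 3690;  5066^204 ≡ 904;  5066^240 ≡ 4096;  5066^255 ≡ 1178;  5066^272 ≡ 1828;  5066^340 ≡ 3552;  5066^408 ≡ 1116;  5066^480 ≡ 6361;  5066^510 ≡ 314;  5066^544 ≡ 3735;  5066^680 ≡ 7959;  5066^816 ≡ 4984;  5066^1020 ≡ 664;  5066^1360 ≡ 8160;  5066^1632 ≡ 6333;  5066^2040 ≡ 202;  5066^2720 ≡ 1.
Smallest exponent giving 1 is 2720.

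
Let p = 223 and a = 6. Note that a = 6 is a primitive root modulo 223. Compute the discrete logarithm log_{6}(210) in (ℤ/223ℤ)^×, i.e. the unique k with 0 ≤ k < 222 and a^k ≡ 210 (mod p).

Baby-step giant-step with m = ceil(sqrt(222)) = 15.
Baby table (6^j mod 223 for j=0..14):
  0:1  1:6  2:36  3:216  4:181  5:194  6:49  7:71
  8:203  9:103  10:172  11:140  12:171  13:134  14:135
Giant step factor: 6^(-15) ≡ 155 (mod 223).
Scan 210·155^i mod 223 for i = 0, 1, …:
  i=0: 210   i=1: 215   i=2: 98   i=3: 26
  i=4: 16   i=5: 27   i=6: 171
Match at i=6, j=12: k = 6·15 + 12 = 102.

102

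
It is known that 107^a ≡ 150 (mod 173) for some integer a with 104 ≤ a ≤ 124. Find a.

Compute 107^104 mod 173 = 29, then multiply by 107 repeatedly:
  107^104=29  107^105=162  107^106=34  107^107=5  107^108=16
  107^109=155  107^110=150
Found 150 at exponent 110.

110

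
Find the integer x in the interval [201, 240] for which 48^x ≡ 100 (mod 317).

228

Compute 48^201 mod 317 = 35, then multiply by 48 repeatedly:
  48^201=35  48^202=95  48^203=122  48^204=150  48^205=226
  48^206=70  48^207=190  48^208=244  48^209=300  48^210=135
  48^211=140  48^212=63  48^213=171  48^214=283  48^215=270
  48^216=280  48^217=126  48^218=25  48^219=249  48^220=223
  48^221=243  48^222=252  48^223=50  48^224=181  48^225=129
  48^226=169  48^227=187  48^228=100
Found 100 at exponent 228.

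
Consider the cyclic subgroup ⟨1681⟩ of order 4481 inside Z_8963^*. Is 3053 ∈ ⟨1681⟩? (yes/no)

yes

3053 ∈ ⟨1681⟩ iff 3053^4481 ≡ 1 (mod 8963), since |⟨1681⟩| = 4481.
3053^4481 mod 8963 = 1.
Since 1 = 1, 3053 lies in the subgroup.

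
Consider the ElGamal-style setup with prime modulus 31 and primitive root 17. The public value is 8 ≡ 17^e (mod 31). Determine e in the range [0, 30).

6

Successive powers of 17 modulo 31:
  17^0=1  17^1=17  17^2=10  17^3=15  17^4=7  17^5=26
  17^6=8
So 17^6 ≡ 8 (mod 31), giving e = 6.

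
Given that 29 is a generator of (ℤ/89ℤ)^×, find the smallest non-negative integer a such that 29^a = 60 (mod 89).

45

Baby-step giant-step with m = ceil(sqrt(88)) = 10.
Baby table (29^j mod 89 for j=0..9):
  0:1  1:29  2:40  3:3  4:87  5:31  6:9  7:83
  8:4  9:27
Giant step factor: 29^(-10) ≡ 84 (mod 89).
Scan 60·84^i mod 89 for i = 0, 1, …:
  i=0: 60   i=1: 56   i=2: 76   i=3: 65
  i=4: 31
Match at i=4, j=5: a = 4·10 + 5 = 45.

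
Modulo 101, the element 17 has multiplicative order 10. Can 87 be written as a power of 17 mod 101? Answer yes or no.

⟨17⟩ has order 10; its elements mod 101 are {1, 6, 14, 17, 36, 65, 84, 87, 95, 100}.
87 is in this set.

yes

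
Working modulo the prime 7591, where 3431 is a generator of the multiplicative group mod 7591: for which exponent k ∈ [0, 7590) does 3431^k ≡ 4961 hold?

5473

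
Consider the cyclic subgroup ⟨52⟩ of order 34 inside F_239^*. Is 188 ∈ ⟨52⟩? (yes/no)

yes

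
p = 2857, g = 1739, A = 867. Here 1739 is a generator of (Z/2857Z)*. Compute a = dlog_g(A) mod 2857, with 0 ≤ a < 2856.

1446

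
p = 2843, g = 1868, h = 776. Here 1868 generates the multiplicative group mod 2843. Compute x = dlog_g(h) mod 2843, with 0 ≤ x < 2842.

Baby-step giant-step with m = ceil(sqrt(2842)) = 54.
Baby table (1868^j mod 2843 for j=0..53):
  0:1  1:1868  2:1063  3:1270  4:1298  5:2428  6:919  7:2363
  8:1748  9:1500  10:1645  11:2420  12:190  13:2388  14:117  15:2488
  16:2122  17:754  18:1187  19:2619  20:2332  21:700  22:2663  23:2077
  24:1984  25:1683  26:2329  27:782  28:2317  29:1110  30:933  31:85
  32:2415  33:2222  34:2759  35:2296  36:1684  37:1354  38:1845  39:744
  40:2408  41:518  42:1004  43:1935  44:1127  45:1416  46:1098  47:1261
  48:1544  49:1390  50:861  51:2053  52:2640  53:1758
Giant step factor: 1868^(-54) ≡ 1019 (mod 2843).
Scan 776·1019^i mod 2843 for i = 0, 1, …:
  i=0: 776   i=1: 390   i=2: 2233   i=3: 1027
  i=4: 289   i=5: 1662   i=6: 1993   i=7: 965
  i=8: 2500   i=9: 172   i=10: 1845
Match at i=10, j=38: x = 10·54 + 38 = 578.

578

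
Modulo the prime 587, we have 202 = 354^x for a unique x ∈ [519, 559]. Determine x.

Compute 354^519 mod 587 = 551, then multiply by 354 repeatedly:
  354^519=551  354^520=170  354^521=306  354^522=316  354^523=334
  354^524=249  354^525=96  354^526=525  354^527=358  354^528=527
  354^529=479  354^530=510  354^531=331  354^532=361  354^533=415
  354^534=160  354^535=288  354^536=401  354^537=487  354^538=407
  354^539=263  354^540=356  354^541=406  354^542=496  354^543=71
  354^544=480  354^545=277  354^546=29  354^547=287  354^548=47
  354^549=202
Found 202 at exponent 549.

549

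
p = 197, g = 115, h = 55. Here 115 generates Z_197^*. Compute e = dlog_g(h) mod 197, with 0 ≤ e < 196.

Baby-step giant-step with m = ceil(sqrt(196)) = 14.
Baby table (115^j mod 197 for j=0..13):
  0:1  1:115  2:26  3:35  4:85  5:122  6:43  7:20
  8:133  9:126  10:109  11:124  12:76  13:72
Giant step factor: 115^(-14) ≡ 33 (mod 197).
Scan 55·33^i mod 197 for i = 0, 1, …:
  i=0: 55   i=1: 42   i=2: 7   i=3: 34
  i=4: 137   i=5: 187   i=6: 64   i=7: 142
  i=8: 155   i=9: 190   i=10: 163   i=11: 60
  i=12: 10   i=13: 133
Match at i=13, j=8: e = 13·14 + 8 = 190.

190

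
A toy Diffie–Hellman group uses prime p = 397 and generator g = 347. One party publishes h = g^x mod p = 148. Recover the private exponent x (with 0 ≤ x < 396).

358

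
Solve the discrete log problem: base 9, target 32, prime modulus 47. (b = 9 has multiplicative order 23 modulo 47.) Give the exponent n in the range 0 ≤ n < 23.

8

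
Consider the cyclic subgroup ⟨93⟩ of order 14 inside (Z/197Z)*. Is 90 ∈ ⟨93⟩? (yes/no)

⟨93⟩ has order 14; its elements mod 197 are {1, 6, 19, 33, 36, 83, 93, 104, 114, 161, 164, 178, 191, 196}.
90 is not in this set.

no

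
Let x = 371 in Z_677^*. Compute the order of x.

169

The order of 371 must divide p − 1 = 676 = 2^2 · 13^2.
Divisors: 1, 2, 4, 13, 26, 52, 169, 338, 676.
Check each in increasing order: 371^1 ≡ 371;  371^2 ≡ 210;  371^4 ≡ 95;  371^13 ≡ 383;  371^26 ≡ 457;  371^52 ≡ 333;  371^169 ≡ 1.
Smallest exponent giving 1 is 169.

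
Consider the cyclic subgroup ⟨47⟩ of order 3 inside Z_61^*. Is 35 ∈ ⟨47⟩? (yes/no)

no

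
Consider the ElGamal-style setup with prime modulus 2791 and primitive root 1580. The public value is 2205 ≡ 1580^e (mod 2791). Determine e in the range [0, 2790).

Baby-step giant-step with m = ceil(sqrt(2790)) = 53.
Baby table (1580^j mod 2791 for j=0..52):
  0:1  1:1580  2:1246  3:1025  4:720  5:1663  6:1209  7:1176
  8:2065  9:21  10:2479  11:1047  12:1988  13:1165  14:1431  15:270
  16:2368  17:1500  18:441  19:1821  20:2450  21:2674  22:2137  23:2141
  24:88  25:2281  26:799  27:888  28:1958  29:1212  30:334  31:221
  32:305  33:1848  34:454  35:33  36:1902  37:2044  38:333  39:1432
  40:1850  41:823  42:2525  43:1161  44:693  45:868  46:1059  47:1411
  48:2162  49:2567  50:537  51:2787  52:2053
Giant step factor: 1580^(-53) ≡ 2777 (mod 2791).
Scan 2205·2777^i mod 2791 for i = 0, 1, …:
  i=0: 2205   i=1: 2622   i=2: 2366   i=3: 368
  i=4: 430   i=5: 2353   i=6: 550   i=7: 673
  i=8: 1742   i=9: 731     …   i=20: 734
  i=21: 888
Match at i=21, j=27: e = 21·53 + 27 = 1140.

1140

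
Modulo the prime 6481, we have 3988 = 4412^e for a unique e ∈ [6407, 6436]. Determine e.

Compute 4412^6407 mod 6481 = 4751, then multiply by 4412 repeatedly:
  4412^6407=4751  4412^6408=1858  4412^6409=5512  4412^6410=2232  4412^6411=2945
  4412^6412=5416  4412^6413=6426  4412^6414=3618  4412^6415=6394  4412^6416=5016
  4412^6417=4458  4412^6418=5342  4412^6419=3988
Found 3988 at exponent 6419.

6419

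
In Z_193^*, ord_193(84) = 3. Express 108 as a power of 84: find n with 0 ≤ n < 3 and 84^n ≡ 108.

2

Successive powers of 84 modulo 193:
  84^0=1  84^1=84  84^2=108
So 84^2 ≡ 108 (mod 193), giving n = 2.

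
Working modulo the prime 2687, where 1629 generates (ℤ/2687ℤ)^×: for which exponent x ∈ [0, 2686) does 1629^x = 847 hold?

824

Baby-step giant-step with m = ceil(sqrt(2686)) = 52.
Baby table (1629^j mod 2687 for j=0..51):
  0:1  1:1629  2:1572  3:77  4:1831  5:129  6:555  7:1263
  8:1872  9:2430  10:519  11:1733  12:1707  13:2345  14:1778  15:2463
  16:536  17:2556  18:1561  19:967  20:661  21:1969  22:1910  23:2531
  24:1141  25:1972  26:1423  27:1873  28:1372  29:2091  30:1810  31:851
  32:2474  33:2333  34:1039  35:2408  36:2299  37:2080  38:13  39:2368
  40:1627  41:1001  42:2307  43:1677  44:1841  45:297  46:153  47:2033
  48:1373  49:1033  50:695  51:928
Giant step factor: 1629^(-52) ≡ 1390 (mod 2687).
Scan 847·1390^i mod 2687 for i = 0, 1, …:
  i=0: 847   i=1: 424   i=2: 907   i=3: 527
  i=4: 1666   i=5: 2233   i=6: 385   i=7: 437
  i=8: 168   i=9: 2438     …   i=14: 1542
  i=15: 1841
Match at i=15, j=44: x = 15·52 + 44 = 824.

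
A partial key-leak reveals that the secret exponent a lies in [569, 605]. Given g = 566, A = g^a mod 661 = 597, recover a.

588

Compute 566^569 mod 661 = 385, then multiply by 566 repeatedly:
  566^569=385  566^570=441  566^571=409  566^572=144  566^573=201
  566^574=74  566^575=241  566^576=240  566^577=335  566^578=564
  566^579=622  566^580=400  566^581=338  566^582=279  566^583=596
  566^584=226  566^585=343  566^586=465  566^587=112  566^588=597
Found 597 at exponent 588.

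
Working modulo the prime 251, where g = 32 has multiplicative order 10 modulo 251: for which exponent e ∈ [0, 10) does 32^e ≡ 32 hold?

1

Successive powers of 32 modulo 251:
  32^0=1  32^1=32
So 32^1 ≡ 32 (mod 251), giving e = 1.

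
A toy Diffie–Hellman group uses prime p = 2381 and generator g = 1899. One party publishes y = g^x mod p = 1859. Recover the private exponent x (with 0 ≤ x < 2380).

Baby-step giant-step with m = ceil(sqrt(2380)) = 49.
Baby table (1899^j mod 2381 for j=0..48):
  0:1  1:1899  2:1367  3:643  4:1985  5:392  6:1536  7:139
  8:2051  9:1914  10:1280  11:2100  12:2106  13:1595  14:273  15:1750
  16:1755  17:1726  18:1418  19:2252  20:272  21:2232  22:388  23:1083
  24:1814  25:1860  26:1117  27:2093  28:718  29:1550  30:534  31:2141
  32:1392  33:498  34:445  35:2181  36:1160  37:415  38:2355  39:627
  40:173  41:2330  42:772  43:1713  44:541  45:1148  46:1437  47:237
  48:54
Giant step factor: 1899^(-49) ≡ 1972 (mod 2381).
Scan 1859·1972^i mod 2381 for i = 0, 1, …:
  i=0: 1859   i=1: 1589   i=2: 112   i=3: 1812
  i=4: 1764   i=5: 2348   i=6: 1592   i=7: 1266
  i=8: 1264   i=9: 2082     …   i=31: 2008
  i=32: 173
Match at i=32, j=40: x = 32·49 + 40 = 1608.

1608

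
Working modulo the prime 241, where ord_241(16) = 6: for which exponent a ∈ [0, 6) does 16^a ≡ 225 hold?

4

Successive powers of 16 modulo 241:
  16^0=1  16^1=16  16^2=15  16^3=240  16^4=225
So 16^4 ≡ 225 (mod 241), giving a = 4.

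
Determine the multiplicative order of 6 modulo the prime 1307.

The order of 6 must divide p − 1 = 1306 = 2 · 653.
Divisors: 1, 2, 653, 1306.
Check each in increasing order: 6^1 ≡ 6;  6^2 ≡ 36;  6^653 ≡ 1306;  6^1306 ≡ 1.
Smallest exponent giving 1 is 1306.

1306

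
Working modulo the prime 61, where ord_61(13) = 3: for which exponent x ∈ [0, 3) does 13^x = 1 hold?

Successive powers of 13 modulo 61:
  13^0=1
So 13^0 ≡ 1 (mod 61), giving x = 0.

0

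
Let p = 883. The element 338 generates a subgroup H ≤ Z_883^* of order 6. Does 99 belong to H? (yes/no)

⟨338⟩ has order 6; its elements mod 883 are {1, 337, 338, 545, 546, 882}.
99 is not in this set.

no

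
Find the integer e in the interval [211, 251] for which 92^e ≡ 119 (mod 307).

Compute 92^211 mod 307 = 14, then multiply by 92 repeatedly:
  92^211=14  92^212=60  92^213=301  92^214=62  92^215=178
  92^216=105  92^217=143  92^218=262  92^219=158  92^220=107
  92^221=20  92^222=305  92^223=123  92^224=264  92^225=35
  92^226=150  92^227=292  92^228=155  92^229=138  92^230=109
  92^231=204  92^232=41  92^233=88  92^234=114  92^235=50
  92^236=302  92^237=154  92^238=46  92^239=241  92^240=68
  92^241=116  92^242=234  92^243=38  92^244=119
Found 119 at exponent 244.

244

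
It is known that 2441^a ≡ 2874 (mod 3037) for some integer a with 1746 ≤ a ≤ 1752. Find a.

1747

Compute 2441^1746 mod 3037 = 1371, then multiply by 2441 repeatedly:
  2441^1746=1371  2441^1747=2874
Found 2874 at exponent 1747.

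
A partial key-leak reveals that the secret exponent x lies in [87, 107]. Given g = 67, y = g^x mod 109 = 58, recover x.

Compute 67^87 mod 109 = 2, then multiply by 67 repeatedly:
  67^87=2  67^88=25  67^89=40  67^90=64  67^91=37
  67^92=81  67^93=86  67^94=94  67^95=85  67^96=27
  67^97=65  67^98=104  67^99=101  67^100=9  67^101=58
Found 58 at exponent 101.

101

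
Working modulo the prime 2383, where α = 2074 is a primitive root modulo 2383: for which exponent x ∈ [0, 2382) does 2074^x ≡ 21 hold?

1341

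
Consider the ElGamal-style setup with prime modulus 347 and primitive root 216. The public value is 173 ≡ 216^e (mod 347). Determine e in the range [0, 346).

Baby-step giant-step with m = ceil(sqrt(346)) = 19.
Baby table (216^j mod 347 for j=0..18):
  0:1  1:216  2:158  3:122  4:327  5:191  6:310  7:336
  8:53  9:344  10:46  11:220  12:328  13:60  14:121  15:111
  16:33  17:188  18:9
Giant step factor: 216^(-19) ≡ 88 (mod 347).
Scan 173·88^i mod 347 for i = 0, 1, …:
  i=0: 173   i=1: 303   i=2: 292   i=3: 18
  i=4: 196   i=5: 245   i=6: 46
Match at i=6, j=10: e = 6·19 + 10 = 124.

124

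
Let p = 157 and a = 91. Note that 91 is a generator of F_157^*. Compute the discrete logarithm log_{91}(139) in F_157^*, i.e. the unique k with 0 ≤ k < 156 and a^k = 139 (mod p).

Baby-step giant-step with m = ceil(sqrt(156)) = 13.
Baby table (91^j mod 157 for j=0..12):
  0:1  1:91  2:117  3:128  4:30  5:61  6:56  7:72
  8:115  9:103  10:110  11:119  12:153
Giant step factor: 91^(-13) ≡ 135 (mod 157).
Scan 139·135^i mod 157 for i = 0, 1, …:
  i=0: 139   i=1: 82   i=2: 80   i=3: 124
  i=4: 98   i=5: 42   i=6: 18   i=7: 75
  i=8: 77   i=9: 33   i=10: 59   i=11: 115
Match at i=11, j=8: k = 11·13 + 8 = 151.

151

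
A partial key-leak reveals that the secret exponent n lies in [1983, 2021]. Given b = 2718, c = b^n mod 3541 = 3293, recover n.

2007

Compute 2718^1983 mod 3541 = 446, then multiply by 2718 repeatedly:
  2718^1983=446  2718^1984=1206  2718^1985=2483  2718^1986=3189  2718^1987=2875
  2718^1988=2804  2718^1989=1040  2718^1990=1002  2718^1991=407  2718^1992=1434
  2718^1993=2512  2718^1994=568  2718^1995=3489  2718^1996=304  2718^1997=1219
  2718^1998=2407  2718^1999=1999  2718^2000=1388  2718^2001=1419  2718^2002=693
  2718^2003=3303  2718^2004=1119  2718^2005=3264  2718^2006=1347  2718^2007=3293
Found 3293 at exponent 2007.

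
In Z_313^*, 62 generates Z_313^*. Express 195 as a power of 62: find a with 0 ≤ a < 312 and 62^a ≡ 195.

9

Baby-step giant-step with m = ceil(sqrt(312)) = 18.
Baby table (62^j mod 313 for j=0..17):
  0:1  1:62  2:88  3:135  4:232  5:299  6:71  7:20
  8:301  9:195  10:196  11:258  12:33  13:168  14:87  15:73
  16:144  17:164
Giant step factor: 62^(-18) ≡ 278 (mod 313).
Scan 195·278^i mod 313 for i = 0, 1, …:
  i=0: 195
Match at i=0, j=9: a = 0·18 + 9 = 9.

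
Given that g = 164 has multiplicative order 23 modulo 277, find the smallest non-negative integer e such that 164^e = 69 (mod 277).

Successive powers of 164 modulo 277:
  164^0=1  164^1=164  164^2=27  164^3=273  164^4=175  164^5=169
  164^6=16  164^7=131  164^8=155  164^9=213  164^10=30  164^11=211
  164^12=256  164^13=157  164^14=264  164^15=84  164^16=203  164^17=52
  164^18=218  164^19=19  164^20=69
So 164^20 ≡ 69 (mod 277), giving e = 20.

20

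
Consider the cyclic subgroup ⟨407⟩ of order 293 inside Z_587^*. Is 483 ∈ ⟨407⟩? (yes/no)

no

483 ∈ ⟨407⟩ iff 483^293 ≡ 1 (mod 587), since |⟨407⟩| = 293.
483^293 mod 587 = 586.
Since 586 ≠ 1, 483 does not lie in the subgroup.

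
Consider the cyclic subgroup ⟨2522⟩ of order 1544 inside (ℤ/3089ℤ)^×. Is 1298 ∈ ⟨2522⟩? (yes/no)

1298 ∈ ⟨2522⟩ iff 1298^1544 ≡ 1 (mod 3089), since |⟨2522⟩| = 1544.
1298^1544 mod 3089 = 1.
Since 1 = 1, 1298 lies in the subgroup.

yes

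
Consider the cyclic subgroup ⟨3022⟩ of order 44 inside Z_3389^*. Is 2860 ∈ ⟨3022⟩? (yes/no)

no

2860 ∈ ⟨3022⟩ iff 2860^44 ≡ 1 (mod 3389), since |⟨3022⟩| = 44.
2860^44 mod 3389 = 2639.
Since 2639 ≠ 1, 2860 does not lie in the subgroup.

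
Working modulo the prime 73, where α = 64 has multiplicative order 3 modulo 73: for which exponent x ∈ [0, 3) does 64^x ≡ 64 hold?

1

Successive powers of 64 modulo 73:
  64^0=1  64^1=64
So 64^1 ≡ 64 (mod 73), giving x = 1.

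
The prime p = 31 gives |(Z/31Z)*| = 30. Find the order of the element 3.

The order of 3 must divide p − 1 = 30 = 2 · 3 · 5.
Divisors: 1, 2, 3, 5, 6, 10, 15, 30.
Check each in increasing order: 3^1 ≡ 3;  3^2 ≡ 9;  3^3 ≡ 27;  3^5 ≡ 26;  3^6 ≡ 16;  3^10 ≡ 25;  3^15 ≡ 30;  3^30 ≡ 1.
Smallest exponent giving 1 is 30.

30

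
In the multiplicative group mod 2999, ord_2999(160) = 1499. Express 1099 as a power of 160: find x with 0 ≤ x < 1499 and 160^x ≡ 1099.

966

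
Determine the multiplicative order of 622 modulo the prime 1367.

683

The order of 622 must divide p − 1 = 1366 = 2 · 683.
Divisors: 1, 2, 683, 1366.
Check each in increasing order: 622^1 ≡ 622;  622^2 ≡ 23;  622^683 ≡ 1.
Smallest exponent giving 1 is 683.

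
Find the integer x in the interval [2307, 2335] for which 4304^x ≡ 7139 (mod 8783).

Compute 4304^2307 mod 8783 = 2798, then multiply by 4304 repeatedly:
  4304^2307=2798  4304^2308=1099  4304^2309=4842  4304^2310=6692  4304^2311=2911
  4304^2312=4386  4304^2313=2677  4304^2314=7295  4304^2315=7238  4304^2316=7834
  4304^2317=8382  4304^2318=4347  4304^2319=1698  4304^2320=736  4304^2321=5864
  4304^2322=5097  4304^2323=6337  4304^2324=3233  4304^2325=2560  4304^2326=4358
  4304^2327=5127  4304^2328=3712  4304^2329=171  4304^2330=6995  4304^2331=7139
Found 7139 at exponent 2331.

2331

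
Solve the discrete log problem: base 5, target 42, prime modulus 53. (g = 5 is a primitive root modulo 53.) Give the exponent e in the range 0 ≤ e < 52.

Successive powers of 5 modulo 53:
  5^0=1  5^1=5  5^2=25  5^3=19  5^4=42
So 5^4 ≡ 42 (mod 53), giving e = 4.

4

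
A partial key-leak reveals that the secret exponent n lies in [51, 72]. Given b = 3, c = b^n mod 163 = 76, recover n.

59

Compute 3^51 mod 163 = 141, then multiply by 3 repeatedly:
  3^51=141  3^52=97  3^53=128  3^54=58  3^55=11
  3^56=33  3^57=99  3^58=134  3^59=76
Found 76 at exponent 59.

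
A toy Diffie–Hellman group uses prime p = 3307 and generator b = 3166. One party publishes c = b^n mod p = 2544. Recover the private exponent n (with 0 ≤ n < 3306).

Baby-step giant-step with m = ceil(sqrt(3306)) = 58.
Baby table (3166^j mod 3307 for j=0..57):
  0:1  1:3166  2:39  3:1115  4:1521  5:494  6:3100  7:2731
  8:1848  9:685  10:2625  11:259  12:3165  13:180  14:1076  15:406
  16:2280  17:2606  18:2938  19:2424  20:2144  21:1940  22:941  23:2906
  24:322  25:896  26:2637  27:1874  28:326  29:332  30:2793  31:3027
  32:3103  33:2308  34:1965  35:723  36:574  37:1741  38:2544  39:1759
  40:6  41:2461  42:234  43:76  44:2512  45:2964  46:2065  47:3158
  48:1167  49:803  50:2522  51:1554  52:2455  53:1080  54:3149  55:2436
  56:452  57:2408
Giant step factor: 3166^(-58) ≡ 118 (mod 3307).
Scan 2544·118^i mod 3307 for i = 0, 1, …:
  i=0: 2544
Match at i=0, j=38: n = 0·58 + 38 = 38.

38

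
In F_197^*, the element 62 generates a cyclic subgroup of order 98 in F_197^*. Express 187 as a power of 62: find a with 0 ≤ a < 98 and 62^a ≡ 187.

80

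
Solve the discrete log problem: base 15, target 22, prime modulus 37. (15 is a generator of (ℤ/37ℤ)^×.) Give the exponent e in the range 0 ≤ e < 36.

Successive powers of 15 modulo 37:
  15^0=1  15^1=15  15^2=3  15^3=8  15^4=9  15^5=24
  15^6=27  15^7=35  15^8=7  15^9=31  15^10=21  15^11=19
  15^12=26  15^13=20  15^14=4  15^15=23  15^16=12  15^17=32
  15^18=36  15^19=22
So 15^19 ≡ 22 (mod 37), giving e = 19.

19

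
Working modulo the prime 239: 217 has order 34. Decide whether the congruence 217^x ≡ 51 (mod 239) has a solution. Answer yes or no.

yes

51 ∈ ⟨217⟩ iff 51^34 ≡ 1 (mod 239), since |⟨217⟩| = 34.
51^34 mod 239 = 1.
Since 1 = 1, 51 lies in the subgroup.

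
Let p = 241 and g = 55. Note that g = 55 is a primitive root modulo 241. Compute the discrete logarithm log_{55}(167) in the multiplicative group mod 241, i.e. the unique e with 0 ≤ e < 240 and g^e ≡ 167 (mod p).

Baby-step giant-step with m = ceil(sqrt(240)) = 16.
Baby table (55^j mod 241 for j=0..15):
  0:1  1:55  2:133  3:85  4:96  5:219  6:236  7:207
  8:58  9:57  10:2  11:110  12:25  13:170  14:192  15:197
Giant step factor: 55^(-16) ≡ 24 (mod 241).
Scan 167·24^i mod 241 for i = 0, 1, …:
  i=0: 167   i=1: 152   i=2: 33   i=3: 69
  i=4: 210   i=5: 220   i=6: 219
Match at i=6, j=5: e = 6·16 + 5 = 101.

101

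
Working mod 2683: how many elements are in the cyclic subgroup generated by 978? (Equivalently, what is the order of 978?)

The order of 978 must divide p − 1 = 2682 = 2 · 3^2 · 149.
Divisors: 1, 2, 3, 6, 9, 18, 149, 298, 447, 894, 1341, 2682.
Check each in increasing order: 978^1 ≡ 978;  978^2 ≡ 1336;  978^3 ≡ 2670;  978^6 ≡ 169;  978^9 ≡ 486;  978^18 ≡ 92;  978^149 ≡ 2046;  978^298 ≡ 636;  978^447 ≡ 1.
Smallest exponent giving 1 is 447.

447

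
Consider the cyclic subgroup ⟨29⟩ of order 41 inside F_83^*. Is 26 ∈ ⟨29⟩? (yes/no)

26 ∈ ⟨29⟩ iff 26^41 ≡ 1 (mod 83), since |⟨29⟩| = 41.
26^41 mod 83 = 1.
Since 1 = 1, 26 lies in the subgroup.

yes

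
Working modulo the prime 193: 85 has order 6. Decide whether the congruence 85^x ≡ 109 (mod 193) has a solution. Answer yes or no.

109 ∈ ⟨85⟩ iff 109^6 ≡ 1 (mod 193), since |⟨85⟩| = 6.
109^6 mod 193 = 1.
Since 1 = 1, 109 lies in the subgroup.

yes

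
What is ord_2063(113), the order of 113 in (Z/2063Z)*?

The order of 113 must divide p − 1 = 2062 = 2 · 1031.
Divisors: 1, 2, 1031, 2062.
Check each in increasing order: 113^1 ≡ 113;  113^2 ≡ 391;  113^1031 ≡ 2062;  113^2062 ≡ 1.
Smallest exponent giving 1 is 2062.

2062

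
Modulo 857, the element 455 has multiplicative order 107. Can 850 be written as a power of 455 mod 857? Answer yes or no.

no

850 ∈ ⟨455⟩ iff 850^107 ≡ 1 (mod 857), since |⟨455⟩| = 107.
850^107 mod 857 = 188.
Since 188 ≠ 1, 850 does not lie in the subgroup.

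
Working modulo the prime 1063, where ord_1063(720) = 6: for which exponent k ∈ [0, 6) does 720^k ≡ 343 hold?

Successive powers of 720 modulo 1063:
  720^0=1  720^1=720  720^2=719  720^3=1062  720^4=343
So 720^4 ≡ 343 (mod 1063), giving k = 4.

4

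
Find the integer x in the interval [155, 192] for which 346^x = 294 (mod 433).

184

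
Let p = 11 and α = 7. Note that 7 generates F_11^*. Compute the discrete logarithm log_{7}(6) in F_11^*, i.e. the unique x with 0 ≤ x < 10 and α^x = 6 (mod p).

Successive powers of 7 modulo 11:
  7^0=1  7^1=7  7^2=5  7^3=2  7^4=3  7^5=10
  7^6=4  7^7=6
So 7^7 ≡ 6 (mod 11), giving x = 7.

7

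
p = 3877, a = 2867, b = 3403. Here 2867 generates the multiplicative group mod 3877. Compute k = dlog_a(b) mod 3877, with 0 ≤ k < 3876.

3744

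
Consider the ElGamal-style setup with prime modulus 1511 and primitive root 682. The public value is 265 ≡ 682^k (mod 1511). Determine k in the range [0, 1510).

Baby-step giant-step with m = ceil(sqrt(1510)) = 39.
Baby table (682^j mod 1511 for j=0..38):
  0:1  1:682  2:1247  3:1272  4:190  5:1145  6:1214  7:1431
  8:1347  9:1477  10:988  11:1421  12:571  13:1095  14:356  15:1032
  16:1209  17:1043  18:1156  19:1161  20:38  21:229  22:545  23:1495
  24:1176  25:1202  26:802  27:1493  28:1323  29:219  30:1280  31:1113
  32:544  33:813  34:1440  35:1441  36:612  37:348  38:109
Giant step factor: 682^(-39) ≡ 283 (mod 1511).
Scan 265·283^i mod 1511 for i = 0, 1, …:
  i=0: 265   i=1: 956   i=2: 79   i=3: 1203
  i=4: 474   i=5: 1174   i=6: 1333   i=7: 1000
  i=8: 443   i=9: 1467   i=10: 1147   i=11: 1247
Match at i=11, j=2: k = 11·39 + 2 = 431.

431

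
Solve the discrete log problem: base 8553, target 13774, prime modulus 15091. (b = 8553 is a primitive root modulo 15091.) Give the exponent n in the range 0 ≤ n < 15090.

8326

Baby-step giant-step with m = ceil(sqrt(15090)) = 123.
Baby table (8553^j mod 15091 for j=0..122):
  0:1  1:8553  2:7732  3:3034  4:8373  5:7474  6:14737  7:5529
  8:9434  9:12516  10:8885  11:10220  12:4588  13:4564  14:10566  15:6090
  16:8729  17:3960  18:5676  19:14172  20:2204  21:2153  22:3589  23:1623
  24:12890  25:8415  26:4516  27:7479  28:12229  29:14007  30:9513  31:9108
  32:982  33:8450  34:2051  35:6461  36:12782  37:5242  38:14556  39:11809
  40:13405  41:6638  42:2472  43:525  44:8298  45:14912  46:8295  47:4344
  48:190  49:10333  50:5253  51:3002  52:6315  53:1506  54:8195  55:9231
  56:11722  57:8753  58:13049  59:10152  60:11533  61:6973  62:437  63:10184
  64:13591  65:12941  66:6979  67:6482  68:11303  69:1613  70:2815  71:6550
  72:4358  73:14295  74:12944  75:2456  76:14587  77:5314  78:11641  79:10146
  80:5488  81:5854  82:12415  83:5219  84:14020  85:15065  86:3987  87:10242
  88:11662  89:8667  90:1859  91:9204  92:7156  93:11263  94:6586  95:10446
  96:5918  97:1440  98:2064  99:12013  100:7661  101:14502  102:2677  103:3334
  104:8803  105:3060  106:4386  107:12323  108:3075  109:11953  110:7575  111:3312
  112:1729  113:14048  114:13093  115:9209  116:4648  117:4650  118:6665  119:7038
  120:13106  121:14761  122:14618
Giant step factor: 8553^(-123) ≡ 11347 (mod 15091).
Scan 13774·11347^i mod 15091 for i = 0, 1, …:
  i=0: 13774   i=1: 11182   i=2: 12117   i=3: 12589
  i=4: 11068   i=5: 1294   i=6: 14566   i=7: 3770
  i=8: 10296   i=9: 9281     …   i=66: 524
  i=67: 15065
Match at i=67, j=85: n = 67·123 + 85 = 8326.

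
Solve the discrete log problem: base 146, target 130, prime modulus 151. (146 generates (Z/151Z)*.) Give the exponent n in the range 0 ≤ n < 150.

79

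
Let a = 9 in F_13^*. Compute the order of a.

3

The order of 9 must divide p − 1 = 12 = 2^2 · 3.
Divisors: 1, 2, 3, 4, 6, 12.
Check each in increasing order: 9^1 ≡ 9;  9^2 ≡ 3;  9^3 ≡ 1.
Smallest exponent giving 1 is 3.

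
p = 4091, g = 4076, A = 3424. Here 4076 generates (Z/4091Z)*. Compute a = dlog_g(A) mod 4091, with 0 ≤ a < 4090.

1924

Baby-step giant-step with m = ceil(sqrt(4090)) = 64.
Baby table (4076^j mod 4091 for j=0..63):
  0:1  1:4076  2:225  3:716  4:1533  5:1551  6:1281  7:1240
  8:1855  9:812  10:93  11:2696  12:470  13:1132  14:3475  15:1058
  16:494  17:772  18:693  19:1878  20:467  21:1177  22:2800  23:3001
  24:4077  25:210  26:941  27:2249  28:3084  29:2832  30:2521  31:3095
  32:2667  33:905  34:2789  35:3166  36:1602  37:516  38:442  39:1552
  40:1266  41:1465  42:2571  43:2345  44:1644  45:3977  46:1710  47:2987
  48:196  49:1151  50:3190  51:1242  52:1825  53:1262  54:1525  55:1671
  56:3572  57:3694  58:1864  59:677  60:2118  61:958  62:1994  63:2818
Giant step factor: 4076^(-64) ≡ 1116 (mod 4091).
Scan 3424·1116^i mod 4091 for i = 0, 1, …:
  i=0: 3424   i=1: 190   i=2: 3399   i=3: 927
  i=4: 3600   i=5: 238   i=6: 3784   i=7: 1032
  i=8: 2141   i=9: 212     …   i=29: 1530
  i=30: 1533
Match at i=30, j=4: a = 30·64 + 4 = 1924.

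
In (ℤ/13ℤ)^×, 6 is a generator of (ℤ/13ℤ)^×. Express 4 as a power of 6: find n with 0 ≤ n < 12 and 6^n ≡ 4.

10

Successive powers of 6 modulo 13:
  6^0=1  6^1=6  6^2=10  6^3=8  6^4=9  6^5=2
  6^6=12  6^7=7  6^8=3  6^9=5  6^10=4
So 6^10 ≡ 4 (mod 13), giving n = 10.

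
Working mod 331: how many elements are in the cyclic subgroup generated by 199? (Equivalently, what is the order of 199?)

The order of 199 must divide p − 1 = 330 = 2 · 3 · 5 · 11.
Divisors: 1, 2, 3, 5, 6, 10, 11, 15, 22, 30, 33, 55, 66, 110, 165, 330.
Check each in increasing order: 199^1 ≡ 199;  199^2 ≡ 212;  199^3 ≡ 151;  199^5 ≡ 236;  199^6 ≡ 293;  199^10 ≡ 88;  199^11 ≡ 300;  199^15 ≡ 246;  199^22 ≡ 299;  199^30 ≡ 274;  199^33 ≡ 330;  199^55 ≡ 32;  199^66 ≡ 1.
Smallest exponent giving 1 is 66.

66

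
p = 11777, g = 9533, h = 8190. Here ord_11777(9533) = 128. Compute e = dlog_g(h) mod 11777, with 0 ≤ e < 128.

18

Successive powers of 9533 modulo 11777:
  9533^0=1  9533^1=9533  9533^2=6757  9533^3=6068  9533^4=9397  9533^5=5739
  9533^6=5722  9533^7=8539  9533^8=11440  9533^9=2500  9533^10=7629  9533^11=4282
  9533^12=1224  9533^13=9162  9533^14=3114  9533^15=7722  9533^16=7576  9533^17=5444
  9533^18=8190
So 9533^18 ≡ 8190 (mod 11777), giving e = 18.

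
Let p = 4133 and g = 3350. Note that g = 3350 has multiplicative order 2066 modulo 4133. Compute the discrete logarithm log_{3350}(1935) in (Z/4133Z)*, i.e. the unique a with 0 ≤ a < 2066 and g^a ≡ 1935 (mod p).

915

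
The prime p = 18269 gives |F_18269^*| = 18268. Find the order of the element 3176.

4567

The order of 3176 must divide p − 1 = 18268 = 2^2 · 4567.
Divisors: 1, 2, 4, 4567, 9134, 18268.
Check each in increasing order: 3176^1 ≡ 3176;  3176^2 ≡ 2488;  3176^4 ≡ 15222;  3176^4567 ≡ 1.
Smallest exponent giving 1 is 4567.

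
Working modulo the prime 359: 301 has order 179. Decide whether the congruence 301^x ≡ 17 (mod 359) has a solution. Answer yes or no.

17 ∈ ⟨301⟩ iff 17^179 ≡ 1 (mod 359), since |⟨301⟩| = 179.
17^179 mod 359 = 1.
Since 1 = 1, 17 lies in the subgroup.

yes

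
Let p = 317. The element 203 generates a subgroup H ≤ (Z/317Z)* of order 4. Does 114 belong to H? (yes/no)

yes

114 ∈ ⟨203⟩ iff 114^4 ≡ 1 (mod 317), since |⟨203⟩| = 4.
114^4 mod 317 = 1.
Since 1 = 1, 114 lies in the subgroup.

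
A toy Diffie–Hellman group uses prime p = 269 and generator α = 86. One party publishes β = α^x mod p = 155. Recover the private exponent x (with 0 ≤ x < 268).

Baby-step giant-step with m = ceil(sqrt(268)) = 17.
Baby table (86^j mod 269 for j=0..16):
  0:1  1:86  2:133  3:140  4:204  5:59  6:232  7:46
  8:190  9:200  10:253  11:238  12:24  13:181  14:233  15:132
  16:54
Giant step factor: 86^(-17) ≡ 72 (mod 269).
Scan 155·72^i mod 269 for i = 0, 1, …:
  i=0: 155   i=1: 131   i=2: 17   i=3: 148
  i=4: 165   i=5: 44   i=6: 209   i=7: 253
Match at i=7, j=10: x = 7·17 + 10 = 129.

129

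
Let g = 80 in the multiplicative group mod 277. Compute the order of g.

276

The order of 80 must divide p − 1 = 276 = 2^2 · 3 · 23.
Divisors: 1, 2, 3, 4, 6, 12, 23, 46, 69, 92, 138, 276.
Check each in increasing order: 80^1 ≡ 80;  80^2 ≡ 29;  80^3 ≡ 104;  80^4 ≡ 10;  80^6 ≡ 13;  80^12 ≡ 169;  80^23 ≡ 35;  80^46 ≡ 117;  80^69 ≡ 217;  80^92 ≡ 116;  80^138 ≡ 276;  80^276 ≡ 1.
Smallest exponent giving 1 is 276.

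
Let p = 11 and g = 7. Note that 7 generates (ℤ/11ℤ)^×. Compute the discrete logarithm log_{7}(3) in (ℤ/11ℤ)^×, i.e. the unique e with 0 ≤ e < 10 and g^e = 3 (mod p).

4

Successive powers of 7 modulo 11:
  7^0=1  7^1=7  7^2=5  7^3=2  7^4=3
So 7^4 ≡ 3 (mod 11), giving e = 4.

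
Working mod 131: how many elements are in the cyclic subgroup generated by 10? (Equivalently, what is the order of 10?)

The order of 10 must divide p − 1 = 130 = 2 · 5 · 13.
Divisors: 1, 2, 5, 10, 13, 26, 65, 130.
Check each in increasing order: 10^1 ≡ 10;  10^2 ≡ 100;  10^5 ≡ 47;  10^10 ≡ 113;  10^13 ≡ 78;  10^26 ≡ 58;  10^65 ≡ 130;  10^130 ≡ 1.
Smallest exponent giving 1 is 130.

130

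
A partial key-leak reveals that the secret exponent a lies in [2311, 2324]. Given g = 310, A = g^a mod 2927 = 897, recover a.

Compute 310^2311 mod 2927 = 1529, then multiply by 310 repeatedly:
  310^2311=1529  310^2312=2743  310^2313=1500  310^2314=2534  310^2315=1104
  310^2316=2708  310^2317=2358  310^2318=2157  310^2319=1314  310^2320=487
  310^2321=1693  310^2322=897
Found 897 at exponent 2322.

2322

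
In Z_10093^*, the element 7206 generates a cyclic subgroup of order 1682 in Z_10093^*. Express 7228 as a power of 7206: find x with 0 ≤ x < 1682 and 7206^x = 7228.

14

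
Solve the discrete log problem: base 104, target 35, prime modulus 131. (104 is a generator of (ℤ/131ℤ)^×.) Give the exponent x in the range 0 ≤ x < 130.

112

Baby-step giant-step with m = ceil(sqrt(130)) = 12.
Baby table (104^j mod 131 for j=0..11):
  0:1  1:104  2:74  3:98  4:105  5:47  6:41  7:72
  8:21  9:88  10:113  11:93
Giant step factor: 104^(-12) ≡ 125 (mod 131).
Scan 35·125^i mod 131 for i = 0, 1, …:
  i=0: 35   i=1: 52   i=2: 81   i=3: 38
  i=4: 34   i=5: 58   i=6: 45   i=7: 123
  i=8: 48   i=9: 105
Match at i=9, j=4: x = 9·12 + 4 = 112.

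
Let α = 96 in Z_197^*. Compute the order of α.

The order of 96 must divide p − 1 = 196 = 2^2 · 7^2.
Divisors: 1, 2, 4, 7, 14, 28, 49, 98, 196.
Check each in increasing order: 96^1 ≡ 96;  96^2 ≡ 154;  96^4 ≡ 76;  96^7 ≡ 93;  96^14 ≡ 178;  96^28 ≡ 164;  96^49 ≡ 196;  96^98 ≡ 1.
Smallest exponent giving 1 is 98.

98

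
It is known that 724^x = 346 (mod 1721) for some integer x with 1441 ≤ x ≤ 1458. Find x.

1446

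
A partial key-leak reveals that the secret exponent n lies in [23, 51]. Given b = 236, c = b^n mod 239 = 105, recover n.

Compute 236^23 mod 239 = 19, then multiply by 236 repeatedly:
  236^23=19  236^24=182  236^25=171  236^26=204  236^27=105
Found 105 at exponent 27.

27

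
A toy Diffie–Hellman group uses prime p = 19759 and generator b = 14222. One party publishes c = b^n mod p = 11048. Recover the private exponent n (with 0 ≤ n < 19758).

Baby-step giant-step with m = ceil(sqrt(19758)) = 141.
Baby table (14222^j mod 19759 for j=0..140):
  0:1  1:14222  2:12160  3:8752  4:9003  5:2346  6:11620  7:15123
  8:2591  9:18426  10:10714  11:12859  12:11153  13:12473  14:14463  15:1596
  16:14980  17:4022  18:18338  19:3995  20:9765  21:11578  22:10569  23:5605
  24:6504  25:8009  26:13122  27:17088  28:9595  29:4436  30:18064  31:19449
  32:17196  33:4369  34:13622  35:14848  36:3823  37:13697  38:14512  39:6909
  40:18050  41:17931  42:5028  43:395  44:6134  45:1763  46:18974  47:19324
  48:17756  49:5812  50:6367  51:15736  52:6958  53:3604  54:1242  55:18937
  56:6844  57:2534  58:17891  59:9159  60:7970  61:11716  62:17064  63:4170
  64:8981  65:5606  66:967  67:410  68:2115  69:6332  70:11941  71:16056
  72:13428  73:2281  74:15863  75:15083  76:6722  77:6242  78:16296  79:8401
  80:16108  81:2130  82:2313  83:16510  84:9023  85:10160  86:17712  87:12332
  88:4820  89:6069  90:6006  91:18934  92:3696  93:5572  94:11394  95:1909
  96:932  97:16374  98:11213  99:16156  100:12980  101:12982  102:1908  103:6469
  104:4214  105:2461  106:7153  107:10634  108:1362  109:6544  110:3878  111:5547
  112:11506  113:14053  114:19240  115:8648  116:11840  117:2282  118:10326  119:7484
  120:15474  121:15245  122:18642  123:262  124:11472  125:4721  126:980  127:7465
  128:2123  129:1554  130:10426  131:7036  132:6416  133:1290  134:10028  135:17513
  136:7691  137:15337  138:3213  139:12478  140:6537
Giant step factor: 14222^(-141) ≡ 16053 (mod 19759).
Scan 11048·16053^i mod 19759 for i = 0, 1, …:
  i=0: 11048   i=1: 16519   i=2: 13727   i=3: 7163
  i=4: 10018   i=5: 453   i=6: 697   i=7: 5347
  i=8: 2295   i=9: 10859     …   i=39: 3119
  i=40: 1
Match at i=40, j=0: n = 40·141 + 0 = 5640.

5640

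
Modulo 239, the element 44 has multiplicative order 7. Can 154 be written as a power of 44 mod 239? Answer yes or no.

154 ∈ ⟨44⟩ iff 154^7 ≡ 1 (mod 239), since |⟨44⟩| = 7.
154^7 mod 239 = 233.
Since 233 ≠ 1, 154 does not lie in the subgroup.

no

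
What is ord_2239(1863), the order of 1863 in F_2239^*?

746

The order of 1863 must divide p − 1 = 2238 = 2 · 3 · 373.
Divisors: 1, 2, 3, 6, 373, 746, 1119, 2238.
Check each in increasing order: 1863^1 ≡ 1863;  1863^2 ≡ 319;  1863^3 ≡ 962;  1863^6 ≡ 737;  1863^373 ≡ 2238;  1863^746 ≡ 1.
Smallest exponent giving 1 is 746.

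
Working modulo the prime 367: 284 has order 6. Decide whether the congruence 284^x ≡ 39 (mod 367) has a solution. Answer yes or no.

no

39 ∈ ⟨284⟩ iff 39^6 ≡ 1 (mod 367), since |⟨284⟩| = 6.
39^6 mod 367 = 242.
Since 242 ≠ 1, 39 does not lie in the subgroup.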